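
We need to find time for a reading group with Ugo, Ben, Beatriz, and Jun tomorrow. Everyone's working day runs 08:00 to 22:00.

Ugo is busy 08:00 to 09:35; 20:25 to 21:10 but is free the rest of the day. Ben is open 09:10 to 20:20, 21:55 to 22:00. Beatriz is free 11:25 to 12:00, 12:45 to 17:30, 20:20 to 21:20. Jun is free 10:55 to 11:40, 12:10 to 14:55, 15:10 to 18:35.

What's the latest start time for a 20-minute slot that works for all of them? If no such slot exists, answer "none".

Ugo free: 09:35-20:25, 21:10-22:00 (invert busy blocks within the working day).
Ben free: 09:10-20:20, 21:55-22:00.
Beatriz free: 11:25-12:00, 12:45-17:30, 20:20-21:20.
Jun free: 10:55-11:40, 12:10-14:55, 15:10-18:35.
Ugo ∩ Ben: 09:35-20:20, 21:55-22:00.
Ugo ∩ Ben ∩ Beatriz: 11:25-12:00, 12:45-17:30.
Ugo ∩ Ben ∩ Beatriz ∩ Jun: 11:25-11:40, 12:45-14:55, 15:10-17:30.
So the common availability across everyone is 11:25-11:40, 12:45-14:55, 15:10-17:30.
The last common window of at least 20 minutes is 15:10-17:30; a 20-minute meeting can start as late as 17:10 and still end by 17:30.

17:10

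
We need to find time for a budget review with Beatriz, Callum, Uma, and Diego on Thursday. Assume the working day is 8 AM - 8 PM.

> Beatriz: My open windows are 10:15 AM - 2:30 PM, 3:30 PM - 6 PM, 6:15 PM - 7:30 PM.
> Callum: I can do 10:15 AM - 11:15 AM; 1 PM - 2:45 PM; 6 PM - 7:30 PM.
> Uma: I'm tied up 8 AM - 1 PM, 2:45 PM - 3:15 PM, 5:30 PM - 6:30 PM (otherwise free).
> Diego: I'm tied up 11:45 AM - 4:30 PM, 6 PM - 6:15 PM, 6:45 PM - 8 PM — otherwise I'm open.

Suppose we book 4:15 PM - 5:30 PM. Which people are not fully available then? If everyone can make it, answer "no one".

Beatriz free: 10:15-14:30, 15:30-18:00, 18:15-19:30.
Callum free: 10:15-11:15, 13:00-14:45, 18:00-19:30.
Uma free: 13:00-14:45, 15:15-17:30, 18:30-20:00 (invert busy blocks within the working day).
Diego free: 08:00-11:45, 16:30-18:00, 18:15-18:45 (invert busy blocks within the working day).
Beatriz: free for 16:15-17:30. Callum: not fully free for 16:15-17:30. Uma: free for 16:15-17:30. Diego: not fully free for 16:15-17:30.

Callum, Diego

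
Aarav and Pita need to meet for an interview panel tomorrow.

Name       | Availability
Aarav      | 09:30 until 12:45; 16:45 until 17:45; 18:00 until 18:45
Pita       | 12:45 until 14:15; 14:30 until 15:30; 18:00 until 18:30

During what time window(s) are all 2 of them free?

18:00-18:30

Aarav ∩ Pita: 18:00-18:30.
So the common availability across everyone is 18:00-18:30.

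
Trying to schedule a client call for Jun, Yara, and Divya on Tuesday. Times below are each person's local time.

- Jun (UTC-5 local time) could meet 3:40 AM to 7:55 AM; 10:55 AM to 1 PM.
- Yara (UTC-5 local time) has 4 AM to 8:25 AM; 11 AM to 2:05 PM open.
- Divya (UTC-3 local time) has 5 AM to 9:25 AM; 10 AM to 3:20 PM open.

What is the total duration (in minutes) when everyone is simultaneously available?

325

Jun in UTC: 08:40-12:55, 15:55-18:00 (add 5h to convert from UTC-5).
Yara in UTC: 09:00-13:25, 16:00-19:05 (add 5h to convert from UTC-5).
Divya in UTC: 08:00-12:25, 13:00-18:20 (add 3h to convert from UTC-3).
Jun ∩ Yara: 09:00-12:55, 16:00-18:00.
Jun ∩ Yara ∩ Divya: 09:00-12:25, 16:00-18:00.
So the common availability across everyone is 09:00-12:25, 16:00-18:00.
Summing the common windows: 205 + 120 = 325 minutes.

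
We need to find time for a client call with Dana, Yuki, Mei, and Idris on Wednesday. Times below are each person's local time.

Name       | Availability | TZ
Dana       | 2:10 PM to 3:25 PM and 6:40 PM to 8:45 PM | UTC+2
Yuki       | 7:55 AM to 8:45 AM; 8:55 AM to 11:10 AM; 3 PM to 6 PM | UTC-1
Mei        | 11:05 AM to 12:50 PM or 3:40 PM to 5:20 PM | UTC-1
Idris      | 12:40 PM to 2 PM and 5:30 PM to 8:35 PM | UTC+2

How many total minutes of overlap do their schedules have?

Dana in UTC: 12:10-13:25, 16:40-18:45 (subtract 2h to convert from UTC+2).
Yuki in UTC: 08:55-09:45, 09:55-12:10, 16:00-19:00 (add 1h to convert from UTC-1).
Mei in UTC: 12:05-13:50, 16:40-18:20 (add 1h to convert from UTC-1).
Idris in UTC: 10:40-12:00, 15:30-18:35 (subtract 2h to convert from UTC+2).
Dana ∩ Yuki: 16:40-18:45.
Dana ∩ Yuki ∩ Mei: 16:40-18:20.
Dana ∩ Yuki ∩ Mei ∩ Idris: 16:40-18:20.
Those are the intersection windows.
That's a single block of 100 minutes.

100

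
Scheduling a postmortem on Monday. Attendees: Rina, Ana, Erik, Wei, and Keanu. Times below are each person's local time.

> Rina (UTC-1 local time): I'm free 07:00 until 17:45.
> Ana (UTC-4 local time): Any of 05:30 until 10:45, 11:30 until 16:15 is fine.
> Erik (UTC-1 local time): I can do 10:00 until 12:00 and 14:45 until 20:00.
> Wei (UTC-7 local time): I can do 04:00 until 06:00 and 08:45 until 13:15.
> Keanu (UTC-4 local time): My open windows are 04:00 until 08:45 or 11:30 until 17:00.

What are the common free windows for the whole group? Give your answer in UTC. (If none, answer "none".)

11:00-12:45, 15:45-18:45

Rina in UTC: 08:00-18:45 (add 1h to convert from UTC-1).
Ana in UTC: 09:30-14:45, 15:30-20:15 (add 4h to convert from UTC-4).
Erik in UTC: 11:00-13:00, 15:45-21:00 (add 1h to convert from UTC-1).
Wei in UTC: 11:00-13:00, 15:45-20:15 (add 7h to convert from UTC-7).
Keanu in UTC: 08:00-12:45, 15:30-21:00 (add 4h to convert from UTC-4).
Rina ∩ Ana: 09:30-14:45, 15:30-18:45.
Rina ∩ Ana ∩ Erik: 11:00-13:00, 15:45-18:45.
Rina ∩ Ana ∩ Erik ∩ Wei: 11:00-13:00, 15:45-18:45.
Rina ∩ Ana ∩ Erik ∩ Wei ∩ Keanu: 11:00-12:45, 15:45-18:45.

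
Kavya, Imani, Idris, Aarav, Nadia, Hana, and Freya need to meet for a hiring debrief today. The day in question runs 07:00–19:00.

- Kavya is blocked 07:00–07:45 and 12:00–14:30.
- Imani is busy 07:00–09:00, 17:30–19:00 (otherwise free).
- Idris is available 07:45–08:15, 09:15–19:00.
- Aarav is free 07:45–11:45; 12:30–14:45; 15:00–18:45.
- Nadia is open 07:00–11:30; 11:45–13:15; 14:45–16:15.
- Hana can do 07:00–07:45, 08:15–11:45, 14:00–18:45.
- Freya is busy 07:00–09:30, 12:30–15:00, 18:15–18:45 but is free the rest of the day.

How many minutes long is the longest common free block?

Kavya free: 07:45-12:00, 14:30-19:00 (invert busy blocks within the working day).
Imani free: 09:00-17:30 (invert busy blocks within the working day).
Idris free: 07:45-08:15, 09:15-19:00.
Aarav free: 07:45-11:45, 12:30-14:45, 15:00-18:45.
Nadia free: 07:00-11:30, 11:45-13:15, 14:45-16:15.
Hana free: 07:00-07:45, 08:15-11:45, 14:00-18:45.
Freya free: 09:30-12:30, 15:00-18:15, 18:45-19:00 (invert busy blocks within the working day).
Kavya ∩ Imani: 09:00-12:00, 14:30-17:30.
Kavya ∩ Imani ∩ Idris: 09:15-12:00, 14:30-17:30.
Kavya ∩ Imani ∩ Idris ∩ Aarav: 09:15-11:45, 14:30-14:45, 15:00-17:30.
Kavya ∩ Imani ∩ Idris ∩ Aarav ∩ Nadia: 09:15-11:30, 15:00-16:15.
Kavya ∩ Imani ∩ Idris ∩ Aarav ∩ Nadia ∩ Hana: 09:15-11:30, 15:00-16:15.
Kavya ∩ Imani ∩ Idris ∩ Aarav ∩ Nadia ∩ Hana ∩ Freya: 09:30-11:30, 15:00-16:15.
The longest is 09:30-11:30 at 120 minutes.

120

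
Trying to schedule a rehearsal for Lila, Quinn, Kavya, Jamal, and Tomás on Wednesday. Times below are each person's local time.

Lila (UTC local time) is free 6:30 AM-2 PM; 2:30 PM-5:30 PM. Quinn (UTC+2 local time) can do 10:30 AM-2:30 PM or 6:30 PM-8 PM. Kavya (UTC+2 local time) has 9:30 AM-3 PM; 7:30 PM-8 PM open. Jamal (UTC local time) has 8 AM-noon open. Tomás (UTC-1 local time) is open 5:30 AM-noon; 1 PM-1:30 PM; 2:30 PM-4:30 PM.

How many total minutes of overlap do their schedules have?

210

Lila in UTC: 06:30-14:00, 14:30-17:30.
Quinn in UTC: 08:30-12:30, 16:30-18:00 (subtract 2h to convert from UTC+2).
Kavya in UTC: 07:30-13:00, 17:30-18:00 (subtract 2h to convert from UTC+2).
Jamal in UTC: 08:00-12:00.
Tomás in UTC: 06:30-13:00, 14:00-14:30, 15:30-17:30 (add 1h to convert from UTC-1).
Lila ∩ Quinn: 08:30-12:30, 16:30-17:30.
Lila ∩ Quinn ∩ Kavya: 08:30-12:30.
Lila ∩ Quinn ∩ Kavya ∩ Jamal: 08:30-12:00.
Lila ∩ Quinn ∩ Kavya ∩ Jamal ∩ Tomás: 08:30-12:00.
That's a single block of 210 minutes.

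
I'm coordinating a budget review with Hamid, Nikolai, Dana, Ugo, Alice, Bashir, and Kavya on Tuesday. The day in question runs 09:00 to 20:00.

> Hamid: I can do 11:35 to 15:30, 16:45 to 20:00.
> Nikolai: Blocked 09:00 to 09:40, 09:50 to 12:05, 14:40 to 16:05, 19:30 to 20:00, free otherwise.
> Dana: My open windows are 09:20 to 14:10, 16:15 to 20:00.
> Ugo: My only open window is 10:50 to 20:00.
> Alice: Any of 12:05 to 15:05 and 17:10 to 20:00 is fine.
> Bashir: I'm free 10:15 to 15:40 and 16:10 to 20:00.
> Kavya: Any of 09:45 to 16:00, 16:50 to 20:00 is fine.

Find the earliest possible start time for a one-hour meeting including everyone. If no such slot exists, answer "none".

Hamid free: 11:35-15:30, 16:45-20:00.
Nikolai free: 09:40-09:50, 12:05-14:40, 16:05-19:30 (invert busy blocks within the working day).
Dana free: 09:20-14:10, 16:15-20:00.
Ugo free: 10:50-20:00.
Alice free: 12:05-15:05, 17:10-20:00.
Bashir free: 10:15-15:40, 16:10-20:00.
Kavya free: 09:45-16:00, 16:50-20:00.
Hamid ∩ Nikolai: 12:05-14:40, 16:45-19:30.
Hamid ∩ Nikolai ∩ Dana: 12:05-14:10, 16:45-19:30.
Hamid ∩ Nikolai ∩ Dana ∩ Ugo: 12:05-14:10, 16:45-19:30.
Hamid ∩ Nikolai ∩ Dana ∩ Ugo ∩ Alice: 12:05-14:10, 17:10-19:30.
Hamid ∩ Nikolai ∩ Dana ∩ Ugo ∩ Alice ∩ Bashir: 12:05-14:10, 17:10-19:30.
Hamid ∩ Nikolai ∩ Dana ∩ Ugo ∩ Alice ∩ Bashir ∩ Kavya: 12:05-14:10, 17:10-19:30.
The first common window of at least 60 minutes is 12:05-14:10, so the earliest start is 12:05.

12:05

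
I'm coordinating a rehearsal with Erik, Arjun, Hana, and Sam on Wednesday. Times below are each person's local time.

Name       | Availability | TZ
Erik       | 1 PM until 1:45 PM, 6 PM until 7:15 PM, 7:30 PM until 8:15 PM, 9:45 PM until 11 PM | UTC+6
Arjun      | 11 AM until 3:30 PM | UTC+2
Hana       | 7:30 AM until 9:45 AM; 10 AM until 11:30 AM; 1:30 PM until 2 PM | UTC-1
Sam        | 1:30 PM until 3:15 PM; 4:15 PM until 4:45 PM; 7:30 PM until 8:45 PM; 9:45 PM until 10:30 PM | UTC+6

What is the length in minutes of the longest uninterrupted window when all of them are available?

0

Erik in UTC: 07:00-07:45, 12:00-13:15, 13:30-14:15, 15:45-17:00 (subtract 6h to convert from UTC+6).
Arjun in UTC: 09:00-13:30 (subtract 2h to convert from UTC+2).
Hana in UTC: 08:30-10:45, 11:00-12:30, 14:30-15:00 (add 1h to convert from UTC-1).
Sam in UTC: 07:30-09:15, 10:15-10:45, 13:30-14:45, 15:45-16:30 (subtract 6h to convert from UTC+6).
Erik ∩ Arjun: 12:00-13:15.
Erik ∩ Arjun ∩ Hana: 12:00-12:30.
Erik ∩ Arjun ∩ Hana ∩ Sam: ∅.
There is no time when everyone is free.
No common window exists, so the longest block is 0 minutes.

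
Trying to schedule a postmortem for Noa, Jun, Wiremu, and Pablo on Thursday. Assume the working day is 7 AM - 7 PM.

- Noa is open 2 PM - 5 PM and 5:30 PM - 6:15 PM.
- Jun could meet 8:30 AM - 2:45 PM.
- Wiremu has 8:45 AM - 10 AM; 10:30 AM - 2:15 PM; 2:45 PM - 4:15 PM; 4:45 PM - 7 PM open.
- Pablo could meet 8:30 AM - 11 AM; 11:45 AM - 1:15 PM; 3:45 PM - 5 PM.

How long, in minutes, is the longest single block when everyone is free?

0

Noa ∩ Jun: 14:00-14:45.
Noa ∩ Jun ∩ Wiremu: 14:00-14:15.
Noa ∩ Jun ∩ Wiremu ∩ Pablo: ∅.
There is no time when everyone is free.
No common window exists, so the longest block is 0 minutes.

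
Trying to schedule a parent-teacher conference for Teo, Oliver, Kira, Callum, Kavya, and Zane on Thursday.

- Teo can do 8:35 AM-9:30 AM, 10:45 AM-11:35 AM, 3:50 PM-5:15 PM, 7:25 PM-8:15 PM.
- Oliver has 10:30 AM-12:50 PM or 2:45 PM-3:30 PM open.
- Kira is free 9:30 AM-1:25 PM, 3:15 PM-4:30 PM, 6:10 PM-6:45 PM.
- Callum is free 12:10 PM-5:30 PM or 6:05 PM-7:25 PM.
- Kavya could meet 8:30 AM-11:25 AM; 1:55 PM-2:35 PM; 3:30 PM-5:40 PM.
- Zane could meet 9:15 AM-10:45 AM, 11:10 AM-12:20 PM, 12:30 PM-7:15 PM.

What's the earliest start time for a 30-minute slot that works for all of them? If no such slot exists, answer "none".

none

Teo ∩ Oliver: 10:45-11:35.
Teo ∩ Oliver ∩ Kira: 10:45-11:35.
Teo ∩ Oliver ∩ Kira ∩ Callum: ∅.
Teo ∩ Oliver ∩ Kira ∩ Callum ∩ Kavya: ∅.
Teo ∩ Oliver ∩ Kira ∩ Callum ∩ Kavya ∩ Zane: ∅.
There is no time when everyone is free.
No common window is at least 30 minutes long.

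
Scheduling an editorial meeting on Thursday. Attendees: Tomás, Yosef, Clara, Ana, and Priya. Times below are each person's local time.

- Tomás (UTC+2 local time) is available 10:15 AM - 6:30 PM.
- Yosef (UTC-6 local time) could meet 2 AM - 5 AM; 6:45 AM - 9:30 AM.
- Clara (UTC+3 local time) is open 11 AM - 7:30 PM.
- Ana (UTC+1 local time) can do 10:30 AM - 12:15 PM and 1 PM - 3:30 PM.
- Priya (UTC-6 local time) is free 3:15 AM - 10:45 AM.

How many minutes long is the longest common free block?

105

Tomás in UTC: 08:15-16:30 (subtract 2h to convert from UTC+2).
Yosef in UTC: 08:00-11:00, 12:45-15:30 (add 6h to convert from UTC-6).
Clara in UTC: 08:00-16:30 (subtract 3h to convert from UTC+3).
Ana in UTC: 09:30-11:15, 12:00-14:30 (subtract 1h to convert from UTC+1).
Priya in UTC: 09:15-16:45 (add 6h to convert from UTC-6).
Tomás ∩ Yosef: 08:15-11:00, 12:45-15:30.
Tomás ∩ Yosef ∩ Clara: 08:15-11:00, 12:45-15:30.
Tomás ∩ Yosef ∩ Clara ∩ Ana: 09:30-11:00, 12:45-14:30.
Tomás ∩ Yosef ∩ Clara ∩ Ana ∩ Priya: 09:30-11:00, 12:45-14:30.
The longest is 12:45-14:30 at 105 minutes.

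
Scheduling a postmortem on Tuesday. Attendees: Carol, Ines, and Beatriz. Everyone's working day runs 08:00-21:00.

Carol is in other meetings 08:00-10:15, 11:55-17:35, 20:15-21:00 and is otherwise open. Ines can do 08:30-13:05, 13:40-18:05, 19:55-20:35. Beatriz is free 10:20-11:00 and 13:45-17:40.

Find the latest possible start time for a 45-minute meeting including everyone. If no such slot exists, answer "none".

none

Carol free: 10:15-11:55, 17:35-20:15 (invert busy blocks within the working day).
Ines free: 08:30-13:05, 13:40-18:05, 19:55-20:35.
Beatriz free: 10:20-11:00, 13:45-17:40.
Carol ∩ Ines: 10:15-11:55, 17:35-18:05, 19:55-20:15.
Carol ∩ Ines ∩ Beatriz: 10:20-11:00, 17:35-17:40.
No common window is at least 45 minutes long.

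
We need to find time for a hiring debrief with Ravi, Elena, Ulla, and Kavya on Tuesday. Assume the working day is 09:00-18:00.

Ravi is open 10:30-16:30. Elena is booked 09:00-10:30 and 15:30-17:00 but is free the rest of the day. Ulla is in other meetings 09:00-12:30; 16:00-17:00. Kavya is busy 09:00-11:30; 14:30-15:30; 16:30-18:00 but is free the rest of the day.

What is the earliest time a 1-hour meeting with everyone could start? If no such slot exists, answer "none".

Ravi free: 10:30-16:30.
Elena free: 10:30-15:30, 17:00-18:00 (invert busy blocks within the working day).
Ulla free: 12:30-16:00, 17:00-18:00 (invert busy blocks within the working day).
Kavya free: 11:30-14:30, 15:30-16:30 (invert busy blocks within the working day).
Ravi ∩ Elena: 10:30-15:30.
Ravi ∩ Elena ∩ Ulla: 12:30-15:30.
Ravi ∩ Elena ∩ Ulla ∩ Kavya: 12:30-14:30.
The first common window of at least 60 minutes is 12:30-14:30, so the earliest start is 12:30.

12:30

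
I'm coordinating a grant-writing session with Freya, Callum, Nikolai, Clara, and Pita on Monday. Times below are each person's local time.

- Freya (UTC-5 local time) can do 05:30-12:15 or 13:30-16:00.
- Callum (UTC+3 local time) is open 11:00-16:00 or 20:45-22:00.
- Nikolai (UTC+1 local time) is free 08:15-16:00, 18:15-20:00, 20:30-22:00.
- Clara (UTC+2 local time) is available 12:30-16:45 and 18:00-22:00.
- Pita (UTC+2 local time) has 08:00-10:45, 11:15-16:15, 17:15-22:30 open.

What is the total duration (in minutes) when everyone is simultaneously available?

180

Freya in UTC: 10:30-17:15, 18:30-21:00 (add 5h to convert from UTC-5).
Callum in UTC: 08:00-13:00, 17:45-19:00 (subtract 3h to convert from UTC+3).
Nikolai in UTC: 07:15-15:00, 17:15-19:00, 19:30-21:00 (subtract 1h to convert from UTC+1).
Clara in UTC: 10:30-14:45, 16:00-20:00 (subtract 2h to convert from UTC+2).
Pita in UTC: 06:00-08:45, 09:15-14:15, 15:15-20:30 (subtract 2h to convert from UTC+2).
Freya ∩ Callum: 10:30-13:00, 18:30-19:00.
Freya ∩ Callum ∩ Nikolai: 10:30-13:00, 18:30-19:00.
Freya ∩ Callum ∩ Nikolai ∩ Clara: 10:30-13:00, 18:30-19:00.
Freya ∩ Callum ∩ Nikolai ∩ Clara ∩ Pita: 10:30-13:00, 18:30-19:00.
So the common availability across everyone is 10:30-13:00, 18:30-19:00.
Summing the common windows: 150 + 30 = 180 minutes.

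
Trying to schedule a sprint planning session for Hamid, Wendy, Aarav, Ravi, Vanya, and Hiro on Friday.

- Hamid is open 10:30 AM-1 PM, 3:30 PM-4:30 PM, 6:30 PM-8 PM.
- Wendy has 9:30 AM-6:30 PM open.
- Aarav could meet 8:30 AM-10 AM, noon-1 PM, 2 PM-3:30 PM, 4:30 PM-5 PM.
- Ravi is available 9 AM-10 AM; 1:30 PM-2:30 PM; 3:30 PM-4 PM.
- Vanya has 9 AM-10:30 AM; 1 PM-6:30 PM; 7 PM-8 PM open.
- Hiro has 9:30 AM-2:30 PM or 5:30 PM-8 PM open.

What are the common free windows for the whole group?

Hamid ∩ Wendy: 10:30-13:00, 15:30-16:30.
Hamid ∩ Wendy ∩ Aarav: 12:00-13:00.
Hamid ∩ Wendy ∩ Aarav ∩ Ravi: ∅.
Hamid ∩ Wendy ∩ Aarav ∩ Ravi ∩ Vanya: ∅.
Hamid ∩ Wendy ∩ Aarav ∩ Ravi ∩ Vanya ∩ Hiro: ∅.
There is no time when everyone is free.

none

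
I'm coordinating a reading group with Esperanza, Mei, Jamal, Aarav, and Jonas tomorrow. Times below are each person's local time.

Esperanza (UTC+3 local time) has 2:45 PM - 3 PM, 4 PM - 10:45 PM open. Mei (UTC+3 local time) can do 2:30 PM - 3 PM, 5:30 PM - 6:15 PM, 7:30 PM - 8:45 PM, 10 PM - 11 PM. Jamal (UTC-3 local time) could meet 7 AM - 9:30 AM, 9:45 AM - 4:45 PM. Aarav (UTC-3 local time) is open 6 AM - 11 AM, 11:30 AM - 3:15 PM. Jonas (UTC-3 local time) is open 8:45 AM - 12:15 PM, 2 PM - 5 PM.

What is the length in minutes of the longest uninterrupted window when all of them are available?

45

Esperanza in UTC: 11:45-12:00, 13:00-19:45 (subtract 3h to convert from UTC+3).
Mei in UTC: 11:30-12:00, 14:30-15:15, 16:30-17:45, 19:00-20:00 (subtract 3h to convert from UTC+3).
Jamal in UTC: 10:00-12:30, 12:45-19:45 (add 3h to convert from UTC-3).
Aarav in UTC: 09:00-14:00, 14:30-18:15 (add 3h to convert from UTC-3).
Jonas in UTC: 11:45-15:15, 17:00-20:00 (add 3h to convert from UTC-3).
Esperanza ∩ Mei: 11:45-12:00, 14:30-15:15, 16:30-17:45, 19:00-19:45.
Esperanza ∩ Mei ∩ Jamal: 11:45-12:00, 14:30-15:15, 16:30-17:45, 19:00-19:45.
Esperanza ∩ Mei ∩ Jamal ∩ Aarav: 11:45-12:00, 14:30-15:15, 16:30-17:45.
Esperanza ∩ Mei ∩ Jamal ∩ Aarav ∩ Jonas: 11:45-12:00, 14:30-15:15, 17:00-17:45.
Those are the intersection windows.
The longest is 14:30-15:15 at 45 minutes.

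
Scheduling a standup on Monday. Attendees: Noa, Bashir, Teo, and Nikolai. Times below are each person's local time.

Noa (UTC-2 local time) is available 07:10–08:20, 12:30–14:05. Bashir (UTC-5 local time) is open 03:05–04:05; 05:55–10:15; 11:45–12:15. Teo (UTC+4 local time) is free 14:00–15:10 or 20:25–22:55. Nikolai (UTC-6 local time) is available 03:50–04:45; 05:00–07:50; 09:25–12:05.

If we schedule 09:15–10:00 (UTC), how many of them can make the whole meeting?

Noa in UTC: 09:10-10:20, 14:30-16:05 (add 2h to convert from UTC-2).
Bashir in UTC: 08:05-09:05, 10:55-15:15, 16:45-17:15 (add 5h to convert from UTC-5).
Teo in UTC: 10:00-11:10, 16:25-18:55 (subtract 4h to convert from UTC+4).
Nikolai in UTC: 09:50-10:45, 11:00-13:50, 15:25-18:05 (add 6h to convert from UTC-6).
Noa can make the full 09:15-10:00 slot — that's 1.

1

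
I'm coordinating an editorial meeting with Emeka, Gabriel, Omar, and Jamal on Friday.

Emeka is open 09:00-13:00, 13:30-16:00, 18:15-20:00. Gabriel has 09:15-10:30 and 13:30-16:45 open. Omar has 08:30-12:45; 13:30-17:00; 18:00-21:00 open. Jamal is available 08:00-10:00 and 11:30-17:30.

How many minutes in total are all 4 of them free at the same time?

Emeka ∩ Gabriel: 09:15-10:30, 13:30-16:00.
Emeka ∩ Gabriel ∩ Omar: 09:15-10:30, 13:30-16:00.
Emeka ∩ Gabriel ∩ Omar ∩ Jamal: 09:15-10:00, 13:30-16:00.
So the common availability across everyone is 09:15-10:00, 13:30-16:00.
Summing the common windows: 45 + 150 = 195 minutes.

195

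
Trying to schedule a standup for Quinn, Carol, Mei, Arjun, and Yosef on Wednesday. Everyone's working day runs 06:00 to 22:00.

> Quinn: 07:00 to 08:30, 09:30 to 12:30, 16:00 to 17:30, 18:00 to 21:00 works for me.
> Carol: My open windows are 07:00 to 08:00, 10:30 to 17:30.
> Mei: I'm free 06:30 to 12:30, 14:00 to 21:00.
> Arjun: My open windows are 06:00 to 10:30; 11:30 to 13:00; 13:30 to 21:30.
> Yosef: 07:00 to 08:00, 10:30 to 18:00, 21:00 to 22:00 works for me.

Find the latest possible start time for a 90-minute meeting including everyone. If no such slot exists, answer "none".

16:00

Quinn ∩ Carol: 07:00-08:00, 10:30-12:30, 16:00-17:30.
Quinn ∩ Carol ∩ Mei: 07:00-08:00, 10:30-12:30, 16:00-17:30.
Quinn ∩ Carol ∩ Mei ∩ Arjun: 07:00-08:00, 11:30-12:30, 16:00-17:30.
Quinn ∩ Carol ∩ Mei ∩ Arjun ∩ Yosef: 07:00-08:00, 11:30-12:30, 16:00-17:30.
The last common window of at least 90 minutes is 16:00-17:30; a 90-minute meeting can start as late as 16:00 and still end by 17:30.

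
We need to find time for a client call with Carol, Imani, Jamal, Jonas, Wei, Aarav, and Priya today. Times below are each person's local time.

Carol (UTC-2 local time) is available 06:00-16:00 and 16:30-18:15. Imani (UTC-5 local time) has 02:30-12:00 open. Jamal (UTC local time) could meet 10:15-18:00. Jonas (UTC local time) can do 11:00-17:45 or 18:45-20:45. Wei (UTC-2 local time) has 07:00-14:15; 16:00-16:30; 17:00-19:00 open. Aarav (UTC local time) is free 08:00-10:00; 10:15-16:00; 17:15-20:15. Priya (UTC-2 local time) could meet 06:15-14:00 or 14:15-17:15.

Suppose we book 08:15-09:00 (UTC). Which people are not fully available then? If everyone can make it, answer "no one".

Carol in UTC: 08:00-18:00, 18:30-20:15 (add 2h to convert from UTC-2).
Imani in UTC: 07:30-17:00 (add 5h to convert from UTC-5).
Jamal in UTC: 10:15-18:00.
Jonas in UTC: 11:00-17:45, 18:45-20:45.
Wei in UTC: 09:00-16:15, 18:00-18:30, 19:00-21:00 (add 2h to convert from UTC-2).
Aarav in UTC: 08:00-10:00, 10:15-16:00, 17:15-20:15.
Priya in UTC: 08:15-16:00, 16:15-19:15 (add 2h to convert from UTC-2).
Carol: free for 08:15-09:00. Imani: free for 08:15-09:00. Jamal: not fully free for 08:15-09:00. Jonas: not fully free for 08:15-09:00. Wei: not fully free for 08:15-09:00. Aarav: free for 08:15-09:00. Priya: free for 08:15-09:00.

Jamal, Jonas, Wei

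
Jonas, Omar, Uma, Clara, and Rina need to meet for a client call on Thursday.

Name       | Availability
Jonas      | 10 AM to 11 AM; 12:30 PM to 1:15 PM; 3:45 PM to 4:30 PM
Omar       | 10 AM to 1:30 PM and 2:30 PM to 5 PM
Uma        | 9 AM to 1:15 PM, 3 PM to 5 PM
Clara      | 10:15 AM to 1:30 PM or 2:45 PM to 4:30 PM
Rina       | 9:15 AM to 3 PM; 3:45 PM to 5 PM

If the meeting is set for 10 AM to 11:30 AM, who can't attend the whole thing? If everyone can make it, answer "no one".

Jonas: not fully free for 10:00-11:30. Omar: free for 10:00-11:30. Uma: free for 10:00-11:30. Clara: not fully free for 10:00-11:30. Rina: free for 10:00-11:30.

Clara, Jonas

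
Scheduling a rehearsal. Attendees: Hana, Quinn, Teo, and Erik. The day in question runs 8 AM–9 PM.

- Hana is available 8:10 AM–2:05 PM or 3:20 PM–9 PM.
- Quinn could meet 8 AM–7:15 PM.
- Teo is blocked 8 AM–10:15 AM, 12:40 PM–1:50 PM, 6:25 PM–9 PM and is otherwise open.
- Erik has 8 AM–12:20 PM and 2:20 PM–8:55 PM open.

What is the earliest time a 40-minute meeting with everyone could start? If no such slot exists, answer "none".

Hana free: 08:10-14:05, 15:20-21:00.
Quinn free: 08:00-19:15.
Teo free: 10:15-12:40, 13:50-18:25 (invert busy blocks within the working day).
Erik free: 08:00-12:20, 14:20-20:55.
Hana ∩ Quinn: 08:10-14:05, 15:20-19:15.
Hana ∩ Quinn ∩ Teo: 10:15-12:40, 13:50-14:05, 15:20-18:25.
Hana ∩ Quinn ∩ Teo ∩ Erik: 10:15-12:20, 15:20-18:25.
So the common availability across everyone is 10:15-12:20, 15:20-18:25.
The first common window of at least 40 minutes is 10:15-12:20, so the earliest start is 10:15.

10:15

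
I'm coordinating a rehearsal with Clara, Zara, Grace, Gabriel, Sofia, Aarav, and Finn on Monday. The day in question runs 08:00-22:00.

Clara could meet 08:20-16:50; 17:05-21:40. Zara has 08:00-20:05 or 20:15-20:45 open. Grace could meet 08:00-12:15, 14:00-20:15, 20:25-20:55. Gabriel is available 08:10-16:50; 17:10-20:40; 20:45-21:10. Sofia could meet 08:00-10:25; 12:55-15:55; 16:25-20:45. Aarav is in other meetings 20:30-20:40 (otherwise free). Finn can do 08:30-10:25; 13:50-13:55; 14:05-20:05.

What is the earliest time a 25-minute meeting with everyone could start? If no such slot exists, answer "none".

Clara free: 08:20-16:50, 17:05-21:40.
Zara free: 08:00-20:05, 20:15-20:45.
Grace free: 08:00-12:15, 14:00-20:15, 20:25-20:55.
Gabriel free: 08:10-16:50, 17:10-20:40, 20:45-21:10.
Sofia free: 08:00-10:25, 12:55-15:55, 16:25-20:45.
Aarav free: 08:00-20:30, 20:40-22:00 (invert busy blocks within the working day).
Finn free: 08:30-10:25, 13:50-13:55, 14:05-20:05.
Clara ∩ Zara: 08:20-16:50, 17:05-20:05, 20:15-20:45.
Clara ∩ Zara ∩ Grace: 08:20-12:15, 14:00-16:50, 17:05-20:05, 20:25-20:45.
Clara ∩ Zara ∩ Grace ∩ Gabriel: 08:20-12:15, 14:00-16:50, 17:10-20:05, 20:25-20:40.
Clara ∩ Zara ∩ Grace ∩ Gabriel ∩ Sofia: 08:20-10:25, 14:00-15:55, 16:25-16:50, 17:10-20:05, 20:25-20:40.
Clara ∩ Zara ∩ Grace ∩ Gabriel ∩ Sofia ∩ Aarav: 08:20-10:25, 14:00-15:55, 16:25-16:50, 17:10-20:05, 20:25-20:30.
Clara ∩ Zara ∩ Grace ∩ Gabriel ∩ Sofia ∩ Aarav ∩ Finn: 08:30-10:25, 14:05-15:55, 16:25-16:50, 17:10-20:05.
So the common availability across everyone is 08:30-10:25, 14:05-15:55, 16:25-16:50, 17:10-20:05.
The first common window of at least 25 minutes is 08:30-10:25, so the earliest start is 08:30.

08:30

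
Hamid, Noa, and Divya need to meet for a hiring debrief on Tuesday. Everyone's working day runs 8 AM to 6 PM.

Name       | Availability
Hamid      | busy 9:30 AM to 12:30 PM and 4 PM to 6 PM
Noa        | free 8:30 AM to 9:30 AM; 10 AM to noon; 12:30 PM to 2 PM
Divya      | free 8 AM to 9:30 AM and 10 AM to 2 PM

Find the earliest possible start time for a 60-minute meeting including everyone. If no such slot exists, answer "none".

08:30

Hamid free: 08:00-09:30, 12:30-16:00 (invert busy blocks within the working day).
Noa free: 08:30-09:30, 10:00-12:00, 12:30-14:00.
Divya free: 08:00-09:30, 10:00-14:00.
Hamid ∩ Noa: 08:30-09:30, 12:30-14:00.
Hamid ∩ Noa ∩ Divya: 08:30-09:30, 12:30-14:00.
The first common window of at least 60 minutes is 08:30-09:30, so the earliest start is 08:30.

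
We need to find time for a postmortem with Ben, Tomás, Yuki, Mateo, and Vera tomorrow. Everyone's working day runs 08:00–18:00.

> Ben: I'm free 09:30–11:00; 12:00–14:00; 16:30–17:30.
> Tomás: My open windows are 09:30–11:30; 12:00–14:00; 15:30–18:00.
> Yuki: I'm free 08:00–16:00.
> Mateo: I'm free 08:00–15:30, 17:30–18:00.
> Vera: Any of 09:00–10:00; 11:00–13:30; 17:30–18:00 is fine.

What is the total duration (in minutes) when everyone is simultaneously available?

120

Ben ∩ Tomás: 09:30-11:00, 12:00-14:00, 16:30-17:30.
Ben ∩ Tomás ∩ Yuki: 09:30-11:00, 12:00-14:00.
Ben ∩ Tomás ∩ Yuki ∩ Mateo: 09:30-11:00, 12:00-14:00.
Ben ∩ Tomás ∩ Yuki ∩ Mateo ∩ Vera: 09:30-10:00, 12:00-13:30.
Summing the common windows: 30 + 90 = 120 minutes.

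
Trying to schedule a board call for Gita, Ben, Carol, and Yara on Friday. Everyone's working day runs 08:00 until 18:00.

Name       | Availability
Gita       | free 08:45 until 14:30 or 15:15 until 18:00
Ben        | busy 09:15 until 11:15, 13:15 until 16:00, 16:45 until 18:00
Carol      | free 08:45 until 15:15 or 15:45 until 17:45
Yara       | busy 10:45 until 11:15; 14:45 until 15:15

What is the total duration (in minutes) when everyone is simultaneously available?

195

Gita free: 08:45-14:30, 15:15-18:00.
Ben free: 08:00-09:15, 11:15-13:15, 16:00-16:45 (invert busy blocks within the working day).
Carol free: 08:45-15:15, 15:45-17:45.
Yara free: 08:00-10:45, 11:15-14:45, 15:15-18:00 (invert busy blocks within the working day).
Gita ∩ Ben: 08:45-09:15, 11:15-13:15, 16:00-16:45.
Gita ∩ Ben ∩ Carol: 08:45-09:15, 11:15-13:15, 16:00-16:45.
Gita ∩ Ben ∩ Carol ∩ Yara: 08:45-09:15, 11:15-13:15, 16:00-16:45.
Those are the intersection windows.
Summing the common windows: 30 + 120 + 45 = 195 minutes.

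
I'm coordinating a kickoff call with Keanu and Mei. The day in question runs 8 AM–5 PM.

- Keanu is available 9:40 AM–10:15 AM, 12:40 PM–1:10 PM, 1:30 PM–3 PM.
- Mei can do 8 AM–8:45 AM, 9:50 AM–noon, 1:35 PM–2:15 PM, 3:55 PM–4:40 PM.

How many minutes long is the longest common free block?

40

Keanu ∩ Mei: 09:50-10:15, 13:35-14:15.
Those are the intersection windows.
The longest is 13:35-14:15 at 40 minutes.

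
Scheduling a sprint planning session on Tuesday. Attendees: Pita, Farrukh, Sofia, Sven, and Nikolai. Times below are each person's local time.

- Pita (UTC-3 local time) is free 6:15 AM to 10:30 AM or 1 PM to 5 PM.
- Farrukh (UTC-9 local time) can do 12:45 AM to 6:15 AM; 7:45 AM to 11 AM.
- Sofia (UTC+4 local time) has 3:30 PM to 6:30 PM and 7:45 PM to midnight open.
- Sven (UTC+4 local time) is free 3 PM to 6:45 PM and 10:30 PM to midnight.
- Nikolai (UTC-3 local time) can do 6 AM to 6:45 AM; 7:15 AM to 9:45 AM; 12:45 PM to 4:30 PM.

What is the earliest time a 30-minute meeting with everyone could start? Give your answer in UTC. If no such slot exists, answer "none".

11:30

Pita in UTC: 09:15-13:30, 16:00-20:00 (add 3h to convert from UTC-3).
Farrukh in UTC: 09:45-15:15, 16:45-20:00 (add 9h to convert from UTC-9).
Sofia in UTC: 11:30-14:30, 15:45-20:00 (subtract 4h to convert from UTC+4).
Sven in UTC: 11:00-14:45, 18:30-20:00 (subtract 4h to convert from UTC+4).
Nikolai in UTC: 09:00-09:45, 10:15-12:45, 15:45-19:30 (add 3h to convert from UTC-3).
Pita ∩ Farrukh: 09:45-13:30, 16:45-20:00.
Pita ∩ Farrukh ∩ Sofia: 11:30-13:30, 16:45-20:00.
Pita ∩ Farrukh ∩ Sofia ∩ Sven: 11:30-13:30, 18:30-20:00.
Pita ∩ Farrukh ∩ Sofia ∩ Sven ∩ Nikolai: 11:30-12:45, 18:30-19:30.
Those are the intersection windows.
The first common window of at least 30 minutes is 11:30-12:45, so the earliest start is 11:30.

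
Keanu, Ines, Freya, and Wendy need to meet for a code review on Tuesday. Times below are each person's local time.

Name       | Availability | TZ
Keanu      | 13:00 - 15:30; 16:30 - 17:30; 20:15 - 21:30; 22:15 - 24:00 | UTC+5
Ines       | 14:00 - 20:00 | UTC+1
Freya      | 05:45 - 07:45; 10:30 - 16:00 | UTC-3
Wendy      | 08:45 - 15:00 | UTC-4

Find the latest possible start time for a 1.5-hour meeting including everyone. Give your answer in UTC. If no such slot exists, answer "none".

Keanu in UTC: 08:00-10:30, 11:30-12:30, 15:15-16:30, 17:15-19:00 (subtract 5h to convert from UTC+5).
Ines in UTC: 13:00-19:00 (subtract 1h to convert from UTC+1).
Freya in UTC: 08:45-10:45, 13:30-19:00 (add 3h to convert from UTC-3).
Wendy in UTC: 12:45-19:00 (add 4h to convert from UTC-4).
Keanu ∩ Ines: 15:15-16:30, 17:15-19:00.
Keanu ∩ Ines ∩ Freya: 15:15-16:30, 17:15-19:00.
Keanu ∩ Ines ∩ Freya ∩ Wendy: 15:15-16:30, 17:15-19:00.
Those are the intersection windows.
The last common window of at least 90 minutes is 17:15-19:00; a 90-minute meeting can start as late as 17:30 and still end by 19:00.

17:30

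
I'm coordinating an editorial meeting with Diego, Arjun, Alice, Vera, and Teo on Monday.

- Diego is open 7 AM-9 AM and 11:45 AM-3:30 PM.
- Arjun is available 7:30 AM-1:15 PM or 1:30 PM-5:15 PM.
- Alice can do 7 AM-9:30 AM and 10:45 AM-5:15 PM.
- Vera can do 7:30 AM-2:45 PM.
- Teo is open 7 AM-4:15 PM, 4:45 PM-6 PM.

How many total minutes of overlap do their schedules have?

255

Diego ∩ Arjun: 07:30-09:00, 11:45-13:15, 13:30-15:30.
Diego ∩ Arjun ∩ Alice: 07:30-09:00, 11:45-13:15, 13:30-15:30.
Diego ∩ Arjun ∩ Alice ∩ Vera: 07:30-09:00, 11:45-13:15, 13:30-14:45.
Diego ∩ Arjun ∩ Alice ∩ Vera ∩ Teo: 07:30-09:00, 11:45-13:15, 13:30-14:45.
Summing the common windows: 90 + 90 + 75 = 255 minutes.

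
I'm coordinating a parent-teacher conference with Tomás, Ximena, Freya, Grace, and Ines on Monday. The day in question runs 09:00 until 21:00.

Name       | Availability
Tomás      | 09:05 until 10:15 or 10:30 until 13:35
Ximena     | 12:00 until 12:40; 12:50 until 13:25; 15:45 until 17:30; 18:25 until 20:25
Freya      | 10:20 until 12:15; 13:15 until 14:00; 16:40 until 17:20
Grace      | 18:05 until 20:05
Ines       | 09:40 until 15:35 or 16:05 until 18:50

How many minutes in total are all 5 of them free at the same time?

Tomás ∩ Ximena: 12:00-12:40, 12:50-13:25.
Tomás ∩ Ximena ∩ Freya: 12:00-12:15, 13:15-13:25.
Tomás ∩ Ximena ∩ Freya ∩ Grace: ∅.
Tomás ∩ Ximena ∩ Freya ∩ Grace ∩ Ines: ∅.
There is no time when everyone is free.
There is no common window, so the total is 0 minutes.

0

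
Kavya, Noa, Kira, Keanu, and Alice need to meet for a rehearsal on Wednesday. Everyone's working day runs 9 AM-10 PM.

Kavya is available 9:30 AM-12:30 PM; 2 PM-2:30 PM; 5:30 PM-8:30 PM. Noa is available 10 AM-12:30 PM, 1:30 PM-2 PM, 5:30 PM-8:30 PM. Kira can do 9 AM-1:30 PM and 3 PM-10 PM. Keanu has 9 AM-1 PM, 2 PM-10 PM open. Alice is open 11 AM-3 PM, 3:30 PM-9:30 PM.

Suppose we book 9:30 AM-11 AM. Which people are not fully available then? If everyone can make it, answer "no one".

Alice, Noa

Kavya: free for 09:30-11:00. Noa: not fully free for 09:30-11:00. Kira: free for 09:30-11:00. Keanu: free for 09:30-11:00. Alice: not fully free for 09:30-11:00.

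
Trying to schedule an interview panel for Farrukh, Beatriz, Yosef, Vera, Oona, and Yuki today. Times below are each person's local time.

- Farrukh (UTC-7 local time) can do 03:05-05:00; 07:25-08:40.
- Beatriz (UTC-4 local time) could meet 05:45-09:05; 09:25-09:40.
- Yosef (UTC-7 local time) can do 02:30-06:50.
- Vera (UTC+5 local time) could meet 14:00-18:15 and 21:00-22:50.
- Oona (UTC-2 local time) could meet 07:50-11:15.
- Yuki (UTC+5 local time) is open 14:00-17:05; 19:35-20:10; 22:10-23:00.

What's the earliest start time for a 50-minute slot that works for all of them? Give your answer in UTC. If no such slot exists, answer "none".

10:05

Farrukh in UTC: 10:05-12:00, 14:25-15:40 (add 7h to convert from UTC-7).
Beatriz in UTC: 09:45-13:05, 13:25-13:40 (add 4h to convert from UTC-4).
Yosef in UTC: 09:30-13:50 (add 7h to convert from UTC-7).
Vera in UTC: 09:00-13:15, 16:00-17:50 (subtract 5h to convert from UTC+5).
Oona in UTC: 09:50-13:15 (add 2h to convert from UTC-2).
Yuki in UTC: 09:00-12:05, 14:35-15:10, 17:10-18:00 (subtract 5h to convert from UTC+5).
Farrukh ∩ Beatriz: 10:05-12:00.
Farrukh ∩ Beatriz ∩ Yosef: 10:05-12:00.
Farrukh ∩ Beatriz ∩ Yosef ∩ Vera: 10:05-12:00.
Farrukh ∩ Beatriz ∩ Yosef ∩ Vera ∩ Oona: 10:05-12:00.
Farrukh ∩ Beatriz ∩ Yosef ∩ Vera ∩ Oona ∩ Yuki: 10:05-12:00.
The first common window of at least 50 minutes is 10:05-12:00, so the earliest start is 10:05.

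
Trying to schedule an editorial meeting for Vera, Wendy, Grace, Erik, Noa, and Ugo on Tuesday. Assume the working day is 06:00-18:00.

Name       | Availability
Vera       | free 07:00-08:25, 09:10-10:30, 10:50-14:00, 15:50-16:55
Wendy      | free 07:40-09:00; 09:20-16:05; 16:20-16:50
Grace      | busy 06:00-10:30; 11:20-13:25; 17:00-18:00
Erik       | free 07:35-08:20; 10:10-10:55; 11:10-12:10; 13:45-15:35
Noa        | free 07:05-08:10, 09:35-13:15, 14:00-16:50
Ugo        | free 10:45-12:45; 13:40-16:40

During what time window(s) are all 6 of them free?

Vera free: 07:00-08:25, 09:10-10:30, 10:50-14:00, 15:50-16:55.
Wendy free: 07:40-09:00, 09:20-16:05, 16:20-16:50.
Grace free: 10:30-11:20, 13:25-17:00 (invert busy blocks within the working day).
Erik free: 07:35-08:20, 10:10-10:55, 11:10-12:10, 13:45-15:35.
Noa free: 07:05-08:10, 09:35-13:15, 14:00-16:50.
Ugo free: 10:45-12:45, 13:40-16:40.
Vera ∩ Wendy: 07:40-08:25, 09:20-10:30, 10:50-14:00, 15:50-16:05, 16:20-16:50.
Vera ∩ Wendy ∩ Grace: 10:50-11:20, 13:25-14:00, 15:50-16:05, 16:20-16:50.
Vera ∩ Wendy ∩ Grace ∩ Erik: 10:50-10:55, 11:10-11:20, 13:45-14:00.
Vera ∩ Wendy ∩ Grace ∩ Erik ∩ Noa: 10:50-10:55, 11:10-11:20.
Vera ∩ Wendy ∩ Grace ∩ Erik ∩ Noa ∩ Ugo: 10:50-10:55, 11:10-11:20.

10:50-10:55, 11:10-11:20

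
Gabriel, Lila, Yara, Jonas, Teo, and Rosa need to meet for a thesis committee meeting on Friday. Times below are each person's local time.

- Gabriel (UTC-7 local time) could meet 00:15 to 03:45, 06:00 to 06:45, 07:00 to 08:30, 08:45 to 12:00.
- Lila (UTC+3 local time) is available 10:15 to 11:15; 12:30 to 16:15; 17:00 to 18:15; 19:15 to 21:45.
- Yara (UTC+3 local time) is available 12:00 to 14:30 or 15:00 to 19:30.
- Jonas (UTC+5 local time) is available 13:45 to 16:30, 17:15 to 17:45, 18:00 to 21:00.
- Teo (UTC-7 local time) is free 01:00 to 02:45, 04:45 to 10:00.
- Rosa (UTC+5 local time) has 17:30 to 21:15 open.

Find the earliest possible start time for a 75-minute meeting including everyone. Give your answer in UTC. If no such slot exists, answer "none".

Gabriel in UTC: 07:15-10:45, 13:00-13:45, 14:00-15:30, 15:45-19:00 (add 7h to convert from UTC-7).
Lila in UTC: 07:15-08:15, 09:30-13:15, 14:00-15:15, 16:15-18:45 (subtract 3h to convert from UTC+3).
Yara in UTC: 09:00-11:30, 12:00-16:30 (subtract 3h to convert from UTC+3).
Jonas in UTC: 08:45-11:30, 12:15-12:45, 13:00-16:00 (subtract 5h to convert from UTC+5).
Teo in UTC: 08:00-09:45, 11:45-17:00 (add 7h to convert from UTC-7).
Rosa in UTC: 12:30-16:15 (subtract 5h to convert from UTC+5).
Gabriel ∩ Lila: 07:15-08:15, 09:30-10:45, 13:00-13:15, 14:00-15:15, 16:15-18:45.
Gabriel ∩ Lila ∩ Yara: 09:30-10:45, 13:00-13:15, 14:00-15:15, 16:15-16:30.
Gabriel ∩ Lila ∩ Yara ∩ Jonas: 09:30-10:45, 13:00-13:15, 14:00-15:15.
Gabriel ∩ Lila ∩ Yara ∩ Jonas ∩ Teo: 09:30-09:45, 13:00-13:15, 14:00-15:15.
Gabriel ∩ Lila ∩ Yara ∩ Jonas ∩ Teo ∩ Rosa: 13:00-13:15, 14:00-15:15.
The first common window of at least 75 minutes is 14:00-15:15, so the earliest start is 14:00.

14:00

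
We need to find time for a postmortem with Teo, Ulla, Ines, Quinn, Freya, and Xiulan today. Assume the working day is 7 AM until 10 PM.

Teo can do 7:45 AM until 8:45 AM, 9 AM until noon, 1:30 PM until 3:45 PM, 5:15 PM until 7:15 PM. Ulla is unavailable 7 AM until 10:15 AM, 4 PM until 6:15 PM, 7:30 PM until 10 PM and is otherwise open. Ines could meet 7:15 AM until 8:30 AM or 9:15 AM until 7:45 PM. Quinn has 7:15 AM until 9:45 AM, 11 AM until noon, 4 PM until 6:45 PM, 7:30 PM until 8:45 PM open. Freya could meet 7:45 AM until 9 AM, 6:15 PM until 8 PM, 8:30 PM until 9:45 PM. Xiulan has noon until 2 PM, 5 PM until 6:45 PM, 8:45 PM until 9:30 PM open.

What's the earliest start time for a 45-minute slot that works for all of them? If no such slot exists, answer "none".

none

Teo free: 07:45-08:45, 09:00-12:00, 13:30-15:45, 17:15-19:15.
Ulla free: 10:15-16:00, 18:15-19:30 (invert busy blocks within the working day).
Ines free: 07:15-08:30, 09:15-19:45.
Quinn free: 07:15-09:45, 11:00-12:00, 16:00-18:45, 19:30-20:45.
Freya free: 07:45-09:00, 18:15-20:00, 20:30-21:45.
Xiulan free: 12:00-14:00, 17:00-18:45, 20:45-21:30.
Teo ∩ Ulla: 10:15-12:00, 13:30-15:45, 18:15-19:15.
Teo ∩ Ulla ∩ Ines: 10:15-12:00, 13:30-15:45, 18:15-19:15.
Teo ∩ Ulla ∩ Ines ∩ Quinn: 11:00-12:00, 18:15-18:45.
Teo ∩ Ulla ∩ Ines ∩ Quinn ∩ Freya: 18:15-18:45.
Teo ∩ Ulla ∩ Ines ∩ Quinn ∩ Freya ∩ Xiulan: 18:15-18:45.
So the common availability across everyone is 18:15-18:45.
No common window is at least 45 minutes long.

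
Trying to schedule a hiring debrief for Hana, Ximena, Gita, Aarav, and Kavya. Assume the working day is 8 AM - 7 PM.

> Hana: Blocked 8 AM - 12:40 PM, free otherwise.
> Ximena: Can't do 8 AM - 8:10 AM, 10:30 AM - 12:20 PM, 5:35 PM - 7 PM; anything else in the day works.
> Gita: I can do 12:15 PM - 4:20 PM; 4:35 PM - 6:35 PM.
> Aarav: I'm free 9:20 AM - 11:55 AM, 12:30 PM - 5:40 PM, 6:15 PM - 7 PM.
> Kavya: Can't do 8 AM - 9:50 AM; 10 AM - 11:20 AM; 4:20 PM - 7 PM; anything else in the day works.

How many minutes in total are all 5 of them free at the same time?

Hana free: 12:40-19:00 (invert busy blocks within the working day).
Ximena free: 08:10-10:30, 12:20-17:35 (invert busy blocks within the working day).
Gita free: 12:15-16:20, 16:35-18:35.
Aarav free: 09:20-11:55, 12:30-17:40, 18:15-19:00.
Kavya free: 09:50-10:00, 11:20-16:20 (invert busy blocks within the working day).
Hana ∩ Ximena: 12:40-17:35.
Hana ∩ Ximena ∩ Gita: 12:40-16:20, 16:35-17:35.
Hana ∩ Ximena ∩ Gita ∩ Aarav: 12:40-16:20, 16:35-17:35.
Hana ∩ Ximena ∩ Gita ∩ Aarav ∩ Kavya: 12:40-16:20.
That's a single block of 220 minutes.

220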